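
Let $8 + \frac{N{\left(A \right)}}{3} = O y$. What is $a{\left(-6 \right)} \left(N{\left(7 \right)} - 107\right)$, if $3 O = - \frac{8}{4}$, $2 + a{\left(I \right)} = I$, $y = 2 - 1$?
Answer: $1064$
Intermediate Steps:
$y = 1$
$a{\left(I \right)} = -2 + I$
$O = - \frac{2}{3}$ ($O = \frac{\left(-8\right) \frac{1}{4}}{3} = \frac{1}{3} \left(-2\right) = - \frac{2}{3} \approx -0.66667$)
$N{\left(A \right)} = -26$ ($N{\left(A \right)} = -24 + 3 \left(\left(- \frac{2}{3}\right) 1\right) = -24 + 3 \left(- \frac{2}{3}\right) = -24 - 2 = -26$)
$a{\left(-6 \right)} \left(N{\left(7 \right)} - 107\right) = \left(-2 - 6\right) \left(-26 - 107\right) = \left(-8\right) \left(-133\right) = 1064$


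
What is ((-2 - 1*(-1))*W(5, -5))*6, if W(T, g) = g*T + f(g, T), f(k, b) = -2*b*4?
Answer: 390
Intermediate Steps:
f(k, b) = -8*b
W(T, g) = -8*T + T*g (W(T, g) = g*T - 8*T = T*g - 8*T = -8*T + T*g)
((-2 - 1*(-1))*W(5, -5))*6 = ((-2 - 1*(-1))*(5*(-8 - 5)))*6 = ((-2 + 1)*(5*(-13)))*6 = -1*(-65)*6 = 65*6 = 390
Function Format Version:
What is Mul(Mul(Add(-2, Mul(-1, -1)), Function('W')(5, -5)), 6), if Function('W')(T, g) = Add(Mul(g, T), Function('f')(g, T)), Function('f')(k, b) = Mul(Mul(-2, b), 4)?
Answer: 390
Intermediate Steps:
Function('f')(k, b) = Mul(-8, b)
Function('W')(T, g) = Add(Mul(-8, T), Mul(T, g)) (Function('W')(T, g) = Add(Mul(g, T), Mul(-8, T)) = Add(Mul(T, g), Mul(-8, T)) = Add(Mul(-8, T), Mul(T, g)))
Mul(Mul(Add(-2, Mul(-1, -1)), Function('W')(5, -5)), 6) = Mul(Mul(Add(-2, Mul(-1, -1)), Mul(5, Add(-8, -5))), 6) = Mul(Mul(Add(-2, 1), Mul(5, -13)), 6) = Mul(Mul(-1, -65), 6) = Mul(65, 6) = 390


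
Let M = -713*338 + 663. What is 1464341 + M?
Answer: 1224010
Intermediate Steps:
M = -240331 (M = -240994 + 663 = -240331)
1464341 + M = 1464341 - 240331 = 1224010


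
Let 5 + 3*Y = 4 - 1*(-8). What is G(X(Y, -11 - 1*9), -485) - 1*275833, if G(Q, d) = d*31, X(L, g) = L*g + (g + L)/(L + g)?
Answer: -290868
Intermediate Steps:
Y = 7/3 (Y = -5/3 + (4 - 1*(-8))/3 = -5/3 + (4 + 8)/3 = -5/3 + (⅓)*12 = -5/3 + 4 = 7/3 ≈ 2.3333)
X(L, g) = 1 + L*g (X(L, g) = L*g + (L + g)/(L + g) = L*g + 1 = 1 + L*g)
G(Q, d) = 31*d
G(X(Y, -11 - 1*9), -485) - 1*275833 = 31*(-485) - 1*275833 = -15035 - 275833 = -290868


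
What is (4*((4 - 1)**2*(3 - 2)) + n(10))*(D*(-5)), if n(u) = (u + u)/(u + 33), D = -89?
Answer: 697760/43 ≈ 16227.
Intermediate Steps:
n(u) = 2*u/(33 + u) (n(u) = (2*u)/(33 + u) = 2*u/(33 + u))
(4*((4 - 1)**2*(3 - 2)) + n(10))*(D*(-5)) = (4*((4 - 1)**2*(3 - 2)) + 2*10/(33 + 10))*(-89*(-5)) = (4*(3**2*1) + 2*10/43)*445 = (4*(9*1) + 2*10*(1/43))*445 = (4*9 + 20/43)*445 = (36 + 20/43)*445 = (1568/43)*445 = 697760/43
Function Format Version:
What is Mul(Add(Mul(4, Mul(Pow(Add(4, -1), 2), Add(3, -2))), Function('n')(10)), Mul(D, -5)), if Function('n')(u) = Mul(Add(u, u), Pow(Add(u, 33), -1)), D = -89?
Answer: Rational(697760, 43) ≈ 16227.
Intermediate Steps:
Function('n')(u) = Mul(2, u, Pow(Add(33, u), -1)) (Function('n')(u) = Mul(Mul(2, u), Pow(Add(33, u), -1)) = Mul(2, u, Pow(Add(33, u), -1)))
Mul(Add(Mul(4, Mul(Pow(Add(4, -1), 2), Add(3, -2))), Function('n')(10)), Mul(D, -5)) = Mul(Add(Mul(4, Mul(Pow(Add(4, -1), 2), Add(3, -2))), Mul(2, 10, Pow(Add(33, 10), -1))), Mul(-89, -5)) = Mul(Add(Mul(4, Mul(Pow(3, 2), 1)), Mul(2, 10, Pow(43, -1))), 445) = Mul(Add(Mul(4, Mul(9, 1)), Mul(2, 10, Rational(1, 43))), 445) = Mul(Add(Mul(4, 9), Rational(20, 43)), 445) = Mul(Add(36, Rational(20, 43)), 445) = Mul(Rational(1568, 43), 445) = Rational(697760, 43)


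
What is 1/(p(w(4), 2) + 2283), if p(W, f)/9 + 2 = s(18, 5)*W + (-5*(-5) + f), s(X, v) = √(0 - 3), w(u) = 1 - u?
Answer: 836/2097417 + 3*I*√3/699139 ≈ 0.00039859 + 7.4322e-6*I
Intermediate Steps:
s(X, v) = I*√3 (s(X, v) = √(-3) = I*√3)
p(W, f) = 207 + 9*f + 9*I*W*√3 (p(W, f) = -18 + 9*((I*√3)*W + (-5*(-5) + f)) = -18 + 9*(I*W*√3 + (25 + f)) = -18 + 9*(25 + f + I*W*√3) = -18 + (225 + 9*f + 9*I*W*√3) = 207 + 9*f + 9*I*W*√3)
1/(p(w(4), 2) + 2283) = 1/((207 + 9*2 + 9*I*(1 - 1*4)*√3) + 2283) = 1/((207 + 18 + 9*I*(1 - 4)*√3) + 2283) = 1/((207 + 18 + 9*I*(-3)*√3) + 2283) = 1/((207 + 18 - 27*I*√3) + 2283) = 1/((225 - 27*I*√3) + 2283) = 1/(2508 - 27*I*√3)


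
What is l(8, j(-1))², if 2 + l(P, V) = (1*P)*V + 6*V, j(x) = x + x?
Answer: 900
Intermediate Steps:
j(x) = 2*x
l(P, V) = -2 + 6*V + P*V (l(P, V) = -2 + ((1*P)*V + 6*V) = -2 + (P*V + 6*V) = -2 + (6*V + P*V) = -2 + 6*V + P*V)
l(8, j(-1))² = (-2 + 6*(2*(-1)) + 8*(2*(-1)))² = (-2 + 6*(-2) + 8*(-2))² = (-2 - 12 - 16)² = (-30)² = 900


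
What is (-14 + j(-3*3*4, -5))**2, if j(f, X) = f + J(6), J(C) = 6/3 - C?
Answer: 2916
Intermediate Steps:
J(C) = 2 - C (J(C) = 6*(1/3) - C = 2 - C)
j(f, X) = -4 + f (j(f, X) = f + (2 - 1*6) = f + (2 - 6) = f - 4 = -4 + f)
(-14 + j(-3*3*4, -5))**2 = (-14 + (-4 - 3*3*4))**2 = (-14 + (-4 - 9*4))**2 = (-14 + (-4 - 36))**2 = (-14 - 40)**2 = (-54)**2 = 2916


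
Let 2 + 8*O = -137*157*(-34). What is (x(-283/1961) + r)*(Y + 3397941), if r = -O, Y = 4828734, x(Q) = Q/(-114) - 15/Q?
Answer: -15841118128864531575/21088594 ≈ -7.5117e+11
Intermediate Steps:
O = 91413 (O = -¼ + (-137*157*(-34))/8 = -¼ + (-21509*(-34))/8 = -¼ + (⅛)*731306 = -¼ + 365653/4 = 91413)
x(Q) = -15/Q - Q/114 (x(Q) = Q*(-1/114) - 15/Q = -Q/114 - 15/Q = -15/Q - Q/114)
r = -91413 (r = -1*91413 = -91413)
(x(-283/1961) + r)*(Y + 3397941) = ((-15/((-283/1961)) - (-283)/(114*1961)) - 91413)*(4828734 + 3397941) = ((-15/((-283*1/1961)) - (-283)/(114*1961)) - 91413)*8226675 = ((-15/(-283/1961) - 1/114*(-283/1961)) - 91413)*8226675 = ((-15*(-1961/283) + 283/223554) - 91413)*8226675 = ((29415/283 + 283/223554) - 91413)*8226675 = (6575920999/63265782 - 91413)*8226675 = -5776739008967/63265782*8226675 = -15841118128864531575/21088594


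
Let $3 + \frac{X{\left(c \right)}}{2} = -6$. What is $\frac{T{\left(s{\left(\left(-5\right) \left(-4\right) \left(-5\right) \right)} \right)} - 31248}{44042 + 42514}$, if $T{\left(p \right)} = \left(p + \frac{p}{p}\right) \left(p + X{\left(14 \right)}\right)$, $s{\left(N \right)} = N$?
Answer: $- \frac{3261}{14426} \approx -0.22605$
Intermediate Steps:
$X{\left(c \right)} = -18$ ($X{\left(c \right)} = -6 + 2 \left(-6\right) = -6 - 12 = -18$)
$T{\left(p \right)} = \left(1 + p\right) \left(-18 + p\right)$ ($T{\left(p \right)} = \left(p + \frac{p}{p}\right) \left(p - 18\right) = \left(p + 1\right) \left(-18 + p\right) = \left(1 + p\right) \left(-18 + p\right)$)
$\frac{T{\left(s{\left(\left(-5\right) \left(-4\right) \left(-5\right) \right)} \right)} - 31248}{44042 + 42514} = \frac{\left(-18 + \left(\left(-5\right) \left(-4\right) \left(-5\right)\right)^{2} - 17 \left(-5\right) \left(-4\right) \left(-5\right)\right) - 31248}{44042 + 42514} = \frac{\left(-18 + \left(20 \left(-5\right)\right)^{2} - 17 \cdot 20 \left(-5\right)\right) - 31248}{86556} = \left(\left(-18 + \left(-100\right)^{2} - -1700\right) - 31248\right) \frac{1}{86556} = \left(\left(-18 + 10000 + 1700\right) - 31248\right) \frac{1}{86556} = \left(11682 - 31248\right) \frac{1}{86556} = \left(-19566\right) \frac{1}{86556} = - \frac{3261}{14426}$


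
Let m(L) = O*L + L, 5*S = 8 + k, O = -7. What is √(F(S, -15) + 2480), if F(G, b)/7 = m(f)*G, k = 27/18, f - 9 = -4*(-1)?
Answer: √36065/5 ≈ 37.982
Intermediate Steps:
f = 13 (f = 9 - 4*(-1) = 9 + 4 = 13)
k = 3/2 (k = 27*(1/18) = 3/2 ≈ 1.5000)
S = 19/10 (S = (8 + 3/2)/5 = (⅕)*(19/2) = 19/10 ≈ 1.9000)
m(L) = -6*L (m(L) = -7*L + L = -6*L)
F(G, b) = -546*G (F(G, b) = 7*((-6*13)*G) = 7*(-78*G) = -546*G)
√(F(S, -15) + 2480) = √(-546*19/10 + 2480) = √(-5187/5 + 2480) = √(7213/5) = √36065/5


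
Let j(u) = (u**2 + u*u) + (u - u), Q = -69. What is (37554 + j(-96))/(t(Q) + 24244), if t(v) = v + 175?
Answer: 27993/12175 ≈ 2.2992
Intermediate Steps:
t(v) = 175 + v
j(u) = 2*u**2 (j(u) = (u**2 + u**2) + 0 = 2*u**2 + 0 = 2*u**2)
(37554 + j(-96))/(t(Q) + 24244) = (37554 + 2*(-96)**2)/((175 - 69) + 24244) = (37554 + 2*9216)/(106 + 24244) = (37554 + 18432)/24350 = 55986*(1/24350) = 27993/12175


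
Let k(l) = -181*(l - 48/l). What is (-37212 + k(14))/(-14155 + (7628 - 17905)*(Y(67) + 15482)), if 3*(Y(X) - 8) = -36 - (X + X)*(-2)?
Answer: 821634/3359992433 ≈ 0.00024453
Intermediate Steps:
Y(X) = -4 + 4*X/3 (Y(X) = 8 + (-36 - (X + X)*(-2))/3 = 8 + (-36 - 2*X*(-2))/3 = 8 + (-36 - (-4)*X)/3 = 8 + (-36 + 4*X)/3 = 8 + (-12 + 4*X/3) = -4 + 4*X/3)
k(l) = -181*l + 8688/l
(-37212 + k(14))/(-14155 + (7628 - 17905)*(Y(67) + 15482)) = (-37212 + (-181*14 + 8688/14))/(-14155 + (7628 - 17905)*((-4 + (4/3)*67) + 15482)) = (-37212 + (-2534 + 8688*(1/14)))/(-14155 - 10277*((-4 + 268/3) + 15482)) = (-37212 + (-2534 + 4344/7))/(-14155 - 10277*(256/3 + 15482)) = (-37212 - 13394/7)/(-14155 - 10277*46702/3) = -273878/(7*(-14155 - 479956454/3)) = -273878/(7*(-479998919/3)) = -273878/7*(-3/479998919) = 821634/3359992433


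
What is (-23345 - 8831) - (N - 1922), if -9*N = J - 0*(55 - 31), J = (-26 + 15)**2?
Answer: -272165/9 ≈ -30241.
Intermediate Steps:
J = 121 (J = (-11)**2 = 121)
N = -121/9 (N = -(121 - 0*(55 - 31))/9 = -(121 - 0*24)/9 = -(121 - 1*0)/9 = -(121 + 0)/9 = -1/9*121 = -121/9 ≈ -13.444)
(-23345 - 8831) - (N - 1922) = (-23345 - 8831) - (-121/9 - 1922) = -32176 - 1*(-17419/9) = -32176 + 17419/9 = -272165/9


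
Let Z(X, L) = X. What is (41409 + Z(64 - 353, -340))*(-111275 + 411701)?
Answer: 12353517120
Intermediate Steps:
(41409 + Z(64 - 353, -340))*(-111275 + 411701) = (41409 + (64 - 353))*(-111275 + 411701) = (41409 - 289)*300426 = 41120*300426 = 12353517120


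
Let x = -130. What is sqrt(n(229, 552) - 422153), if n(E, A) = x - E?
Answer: 4*I*sqrt(26407) ≈ 650.01*I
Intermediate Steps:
n(E, A) = -130 - E
sqrt(n(229, 552) - 422153) = sqrt((-130 - 1*229) - 422153) = sqrt((-130 - 229) - 422153) = sqrt(-359 - 422153) = sqrt(-422512) = 4*I*sqrt(26407)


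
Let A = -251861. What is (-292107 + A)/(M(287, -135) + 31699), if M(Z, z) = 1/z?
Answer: -18358920/1069841 ≈ -17.160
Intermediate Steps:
(-292107 + A)/(M(287, -135) + 31699) = (-292107 - 251861)/(1/(-135) + 31699) = -543968/(-1/135 + 31699) = -543968/4279364/135 = -543968*135/4279364 = -18358920/1069841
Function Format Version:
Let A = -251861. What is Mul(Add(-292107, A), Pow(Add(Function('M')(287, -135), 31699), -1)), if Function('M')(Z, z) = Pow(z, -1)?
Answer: Rational(-18358920, 1069841) ≈ -17.160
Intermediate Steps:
Mul(Add(-292107, A), Pow(Add(Function('M')(287, -135), 31699), -1)) = Mul(Add(-292107, -251861), Pow(Add(Pow(-135, -1), 31699), -1)) = Mul(-543968, Pow(Add(Rational(-1, 135), 31699), -1)) = Mul(-543968, Pow(Rational(4279364, 135), -1)) = Mul(-543968, Rational(135, 4279364)) = Rational(-18358920, 1069841)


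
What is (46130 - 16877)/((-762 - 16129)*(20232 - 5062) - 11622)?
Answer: -29253/256248092 ≈ -0.00011416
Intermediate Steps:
(46130 - 16877)/((-762 - 16129)*(20232 - 5062) - 11622) = 29253/(-16891*15170 - 11622) = 29253/(-256236470 - 11622) = 29253/(-256248092) = 29253*(-1/256248092) = -29253/256248092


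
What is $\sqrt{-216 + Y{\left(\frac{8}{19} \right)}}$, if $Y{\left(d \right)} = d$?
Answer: $\frac{64 i \sqrt{19}}{19} \approx 14.683 i$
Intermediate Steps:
$\sqrt{-216 + Y{\left(\frac{8}{19} \right)}} = \sqrt{-216 + \frac{8}{19}} = \sqrt{- \frac{4096}{19}} = \frac{64 i \sqrt{19}}{19}$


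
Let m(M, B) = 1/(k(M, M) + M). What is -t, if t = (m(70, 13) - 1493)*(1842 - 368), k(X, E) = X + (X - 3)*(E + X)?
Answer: 10475245583/4760 ≈ 2.2007e+6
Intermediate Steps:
k(X, E) = X + (-3 + X)*(E + X)
m(M, B) = 1/(-4*M + 2*M²) (m(M, B) = 1/((M² - 3*M - 2*M + M*M) + M) = 1/((M² - 3*M - 2*M + M²) + M) = 1/((-5*M + 2*M²) + M) = 1/(-4*M + 2*M²))
t = -10475245583/4760 (t = ((½)/(70*(-2 + 70)) - 1493)*(1842 - 368) = ((½)*(1/70)/68 - 1493)*1474 = ((½)*(1/70)*(1/68) - 1493)*1474 = (1/9520 - 1493)*1474 = -14213359/9520*1474 = -10475245583/4760 ≈ -2.2007e+6)
-t = -1*(-10475245583/4760) = 10475245583/4760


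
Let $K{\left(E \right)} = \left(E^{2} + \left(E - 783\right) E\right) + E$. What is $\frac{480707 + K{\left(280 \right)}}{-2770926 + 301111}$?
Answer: $- \frac{418547}{2469815} \approx -0.16946$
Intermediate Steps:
$K{\left(E \right)} = E + E^{2} + E \left(-783 + E\right)$ ($K{\left(E \right)} = \left(E^{2} + \left(E - 783\right) E\right) + E = \left(E^{2} + \left(-783 + E\right) E\right) + E = \left(E^{2} + E \left(-783 + E\right)\right) + E = E + E^{2} + E \left(-783 + E\right)$)
$\frac{480707 + K{\left(280 \right)}}{-2770926 + 301111} = \frac{480707 + 2 \cdot 280 \left(-391 + 280\right)}{-2770926 + 301111} = \frac{480707 + 2 \cdot 280 \left(-111\right)}{-2469815} = \left(480707 - 62160\right) \left(- \frac{1}{2469815}\right) = 418547 \left(- \frac{1}{2469815}\right) = - \frac{418547}{2469815}$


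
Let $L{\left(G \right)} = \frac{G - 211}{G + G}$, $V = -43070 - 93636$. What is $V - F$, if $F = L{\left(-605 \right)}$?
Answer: $- \frac{82707538}{605} \approx -1.3671 \cdot 10^{5}$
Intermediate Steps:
$V = -136706$ ($V = -43070 - 93636 = -136706$)
$L{\left(G \right)} = \frac{-211 + G}{2 G}$
$F = \frac{408}{605}$ ($F = \frac{-211 - 605}{2 \left(-605\right)} = \frac{1}{2} \left(- \frac{1}{605}\right) \left(-816\right) = \frac{408}{605} \approx 0.67438$)
$V - F = -136706 - \frac{408}{605} = - \frac{82707538}{605}$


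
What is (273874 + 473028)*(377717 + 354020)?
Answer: 546535828774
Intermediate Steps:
(273874 + 473028)*(377717 + 354020) = 746902*731737 = 546535828774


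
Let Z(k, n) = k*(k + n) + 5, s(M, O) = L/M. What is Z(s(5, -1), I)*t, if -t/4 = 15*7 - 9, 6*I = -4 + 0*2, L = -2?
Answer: -52096/25 ≈ -2083.8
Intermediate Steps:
s(M, O) = -2/M
I = -⅔ (I = (-4 + 0*2)/6 = (-4 + 0)/6 = (⅙)*(-4) = -⅔ ≈ -0.66667)
Z(k, n) = 5 + k*(k + n)
t = -384 (t = -4*(15*7 - 9) = -4*(105 - 9) = -4*96 = -384)
Z(s(5, -1), I)*t = (5 + (-2/5)² - 2/5*(-⅔))*(-384) = (5 + (-2*⅕)² - 2*⅕*(-⅔))*(-384) = (5 + (-⅖)² - ⅖*(-⅔))*(-384) = (5 + 4/25 + 4/15)*(-384) = (407/75)*(-384) = -52096/25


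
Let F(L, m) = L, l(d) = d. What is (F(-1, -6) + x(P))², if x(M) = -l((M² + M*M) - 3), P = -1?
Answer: 0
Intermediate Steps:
x(M) = 3 - 2*M² (x(M) = -((M² + M*M) - 3) = -((M² + M²) - 3) = -(2*M² - 3) = -(-3 + 2*M²) = 3 - 2*M²)
(F(-1, -6) + x(P))² = (-1 + (3 - 2*(-1)²))² = (-1 + (3 - 2*1))² = (-1 + (3 - 2))² = (-1 + 1)² = 0² = 0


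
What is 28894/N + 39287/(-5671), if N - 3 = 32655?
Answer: -559588486/92601759 ≈ -6.0430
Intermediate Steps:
N = 32658 (N = 3 + 32655 = 32658)
28894/N + 39287/(-5671) = 28894/32658 + 39287/(-5671) = 28894*(1/32658) + 39287*(-1/5671) = 14447/16329 - 39287/5671 = -559588486/92601759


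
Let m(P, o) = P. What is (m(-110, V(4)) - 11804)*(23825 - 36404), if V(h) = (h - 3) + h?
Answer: 149866206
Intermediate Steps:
V(h) = -3 + 2*h (V(h) = (-3 + h) + h = -3 + 2*h)
(m(-110, V(4)) - 11804)*(23825 - 36404) = (-110 - 11804)*(23825 - 36404) = -11914*(-12579) = 149866206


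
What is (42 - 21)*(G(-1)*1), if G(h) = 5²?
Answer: 525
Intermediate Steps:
G(h) = 25
(42 - 21)*(G(-1)*1) = (42 - 21)*(25*1) = 21*25 = 525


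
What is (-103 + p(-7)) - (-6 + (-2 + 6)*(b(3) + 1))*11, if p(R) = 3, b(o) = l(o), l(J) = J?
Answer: -210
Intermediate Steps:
b(o) = o
(-103 + p(-7)) - (-6 + (-2 + 6)*(b(3) + 1))*11 = (-103 + 3) - (-6 + (-2 + 6)*(3 + 1))*11 = -100 - (-6 + 4*4)*11 = -100 - (-6 + 16)*11 = -100 - 10*11 = -100 - 1*110 = -100 - 110 = -210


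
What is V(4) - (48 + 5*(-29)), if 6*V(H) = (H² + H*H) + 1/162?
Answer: 99469/972 ≈ 102.33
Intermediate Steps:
V(H) = 1/972 + H²/3 (V(H) = ((H² + H*H) + 1/162)/6 = ((H² + H²) + 1/162)/6 = (2*H² + 1/162)/6 = (1/162 + 2*H²)/6 = 1/972 + H²/3)
V(4) - (48 + 5*(-29)) = (1/972 + (⅓)*4²) - (48 + 5*(-29)) = (1/972 + (⅓)*16) - (48 - 145) = (1/972 + 16/3) - 1*(-97) = 5185/972 + 97 = 99469/972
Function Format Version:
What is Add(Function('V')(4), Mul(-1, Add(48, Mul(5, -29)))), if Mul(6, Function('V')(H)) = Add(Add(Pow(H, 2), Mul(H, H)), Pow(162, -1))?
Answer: Rational(99469, 972) ≈ 102.33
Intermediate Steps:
Function('V')(H) = Add(Rational(1, 972), Mul(Rational(1, 3), Pow(H, 2))) (Function('V')(H) = Mul(Rational(1, 6), Add(Add(Pow(H, 2), Mul(H, H)), Pow(162, -1))) = Mul(Rational(1, 6), Add(Add(Pow(H, 2), Pow(H, 2)), Rational(1, 162))) = Mul(Rational(1, 6), Add(Mul(2, Pow(H, 2)), Rational(1, 162))) = Mul(Rational(1, 6), Add(Rational(1, 162), Mul(2, Pow(H, 2)))) = Add(Rational(1, 972), Mul(Rational(1, 3), Pow(H, 2))))
Add(Function('V')(4), Mul(-1, Add(48, Mul(5, -29)))) = Add(Add(Rational(1, 972), Mul(Rational(1, 3), Pow(4, 2))), Mul(-1, Add(48, Mul(5, -29)))) = Add(Add(Rational(1, 972), Mul(Rational(1, 3), 16)), Mul(-1, Add(48, -145))) = Add(Add(Rational(1, 972), Rational(16, 3)), Mul(-1, -97)) = Add(Rational(5185, 972), 97) = Rational(99469, 972)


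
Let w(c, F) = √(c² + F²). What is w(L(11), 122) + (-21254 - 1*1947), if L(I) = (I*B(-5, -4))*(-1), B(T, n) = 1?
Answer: -23201 + √15005 ≈ -23079.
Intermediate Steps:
L(I) = -I (L(I) = (I*1)*(-1) = I*(-1) = -I)
w(c, F) = √(F² + c²)
w(L(11), 122) + (-21254 - 1*1947) = √(122² + (-1*11)²) + (-21254 - 1*1947) = √(14884 + (-11)²) + (-21254 - 1947) = √(14884 + 121) - 23201 = √15005 - 23201 = -23201 + √15005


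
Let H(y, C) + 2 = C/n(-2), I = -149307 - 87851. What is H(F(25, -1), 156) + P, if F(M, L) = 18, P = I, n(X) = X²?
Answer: -237121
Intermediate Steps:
I = -237158
P = -237158
H(y, C) = -2 + C/4 (H(y, C) = -2 + C/((-2)²) = -2 + C/4)
H(F(25, -1), 156) + P = (-2 + (¼)*156) - 237158 = (-2 + 39) - 237158 = 37 - 237158 = -237121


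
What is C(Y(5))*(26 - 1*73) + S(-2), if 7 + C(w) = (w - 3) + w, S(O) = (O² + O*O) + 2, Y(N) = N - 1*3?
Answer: 292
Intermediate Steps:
Y(N) = -3 + N (Y(N) = N - 3 = -3 + N)
S(O) = 2 + 2*O² (S(O) = (O² + O²) + 2 = 2*O² + 2 = 2 + 2*O²)
C(w) = -10 + 2*w (C(w) = -7 + ((w - 3) + w) = -7 + ((-3 + w) + w) = -7 + (-3 + 2*w) = -10 + 2*w)
C(Y(5))*(26 - 1*73) + S(-2) = (-10 + 2*(-3 + 5))*(26 - 1*73) + (2 + 2*(-2)²) = (-10 + 2*2)*(26 - 73) + (2 + 2*4) = (-10 + 4)*(-47) + (2 + 8) = -6*(-47) + 10 = 282 + 10 = 292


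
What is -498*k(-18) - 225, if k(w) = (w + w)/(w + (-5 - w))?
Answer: -19053/5 ≈ -3810.6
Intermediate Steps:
k(w) = -2*w/5 (k(w) = (2*w)/(-5) = (2*w)*(-⅕) = -2*w/5)
-498*k(-18) - 225 = -(-996)*(-18)/5 - 225 = -498*36/5 - 225 = -17928/5 - 225 = -19053/5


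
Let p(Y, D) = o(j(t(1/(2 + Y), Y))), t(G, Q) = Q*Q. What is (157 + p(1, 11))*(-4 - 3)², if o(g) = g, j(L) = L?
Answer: 7742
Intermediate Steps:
t(G, Q) = Q²
p(Y, D) = Y²
(157 + p(1, 11))*(-4 - 3)² = (157 + 1²)*(-4 - 3)² = (157 + 1)*(-7)² = 158*49 = 7742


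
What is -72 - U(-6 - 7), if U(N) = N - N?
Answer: -72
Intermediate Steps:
U(N) = 0
-72 - U(-6 - 7) = -72 - 1*0 = -72 + 0 = -72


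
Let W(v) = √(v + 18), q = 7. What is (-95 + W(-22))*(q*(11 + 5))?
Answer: -10640 + 224*I ≈ -10640.0 + 224.0*I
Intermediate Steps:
W(v) = √(18 + v)
(-95 + W(-22))*(q*(11 + 5)) = (-95 + √(18 - 22))*(7*(11 + 5)) = (-95 + √(-4))*(7*16) = (-95 + 2*I)*112 = -10640 + 224*I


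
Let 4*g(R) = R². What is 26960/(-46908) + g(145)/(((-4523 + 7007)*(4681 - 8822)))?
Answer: -30840410935/53611903728 ≈ -0.57525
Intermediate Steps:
g(R) = R²/4
26960/(-46908) + g(145)/(((-4523 + 7007)*(4681 - 8822))) = 26960/(-46908) + ((¼)*145²)/(((-4523 + 7007)*(4681 - 8822))) = 26960*(-1/46908) + ((¼)*21025)/((2484*(-4141))) = -6740/11727 + (21025/4)/(-10286244) = -6740/11727 + (21025/4)*(-1/10286244) = -6740/11727 - 21025/41144976 = -30840410935/53611903728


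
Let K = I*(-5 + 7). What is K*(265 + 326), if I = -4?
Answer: -4728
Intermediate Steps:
K = -8 (K = -4*(-5 + 7) = -4*2 = -8)
K*(265 + 326) = -8*(265 + 326) = -8*591 = -4728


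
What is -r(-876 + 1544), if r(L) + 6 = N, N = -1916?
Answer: 1922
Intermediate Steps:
r(L) = -1922 (r(L) = -6 - 1916 = -1922)
-r(-876 + 1544) = -1*(-1922) = 1922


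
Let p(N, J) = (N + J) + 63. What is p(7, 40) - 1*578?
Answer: -468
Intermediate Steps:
p(N, J) = 63 + J + N (p(N, J) = (J + N) + 63 = 63 + J + N)
p(7, 40) - 1*578 = (63 + 40 + 7) - 1*578 = 110 - 578 = -468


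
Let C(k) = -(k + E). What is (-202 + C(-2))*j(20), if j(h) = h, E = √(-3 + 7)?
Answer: -4040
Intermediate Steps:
E = 2 (E = √4 = 2)
C(k) = -2 - k (C(k) = -(k + 2) = -(2 + k) = -2 - k)
(-202 + C(-2))*j(20) = (-202 + (-2 - 1*(-2)))*20 = (-202 + (-2 + 2))*20 = (-202 + 0)*20 = -202*20 = -4040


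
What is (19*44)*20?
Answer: 16720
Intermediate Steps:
(19*44)*20 = 836*20 = 16720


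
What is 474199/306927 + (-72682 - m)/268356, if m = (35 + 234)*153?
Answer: 2797390427/2495930364 ≈ 1.1208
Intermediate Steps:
m = 41157 (m = 269*153 = 41157)
474199/306927 + (-72682 - m)/268356 = 474199/306927 + (-72682 - 1*41157)/268356 = 474199*(1/306927) + (-72682 - 41157)*(1/268356) = 474199/306927 - 113839*1/268356 = 474199/306927 - 10349/24396 = 2797390427/2495930364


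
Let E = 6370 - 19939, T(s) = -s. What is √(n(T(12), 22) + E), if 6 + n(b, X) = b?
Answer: I*√13587 ≈ 116.56*I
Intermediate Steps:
n(b, X) = -6 + b
E = -13569
√(n(T(12), 22) + E) = √((-6 - 1*12) - 13569) = √((-6 - 12) - 13569) = √(-18 - 13569) = √(-13587) = I*√13587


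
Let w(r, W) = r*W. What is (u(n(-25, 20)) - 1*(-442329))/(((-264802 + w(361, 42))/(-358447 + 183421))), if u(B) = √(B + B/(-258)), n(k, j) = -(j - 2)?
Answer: 38709537777/124820 + 87513*I*√33153/5367260 ≈ 3.1012e+5 + 2.9688*I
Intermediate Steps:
n(k, j) = 2 - j (n(k, j) = -(-2 + j) = 2 - j)
w(r, W) = W*r
u(B) = √66306*√B/258 (u(B) = √(B + B*(-1/258)) = √(B - B/258) = √(257*B/258) = √66306*√B/258)
(u(n(-25, 20)) - 1*(-442329))/(((-264802 + w(361, 42))/(-358447 + 183421))) = (√66306*√(2 - 1*20)/258 - 1*(-442329))/(((-264802 + 42*361)/(-358447 + 183421))) = (√66306*√(2 - 20)/258 + 442329)/(((-264802 + 15162)/(-175026))) = (√66306*√(-18)/258 + 442329)/((-249640*(-1/175026))) = (√66306*(3*I*√2)/258 + 442329)/(124820/87513) = (I*√33153/43 + 442329)*(87513/124820) = (442329 + I*√33153/43)*(87513/124820) = 38709537777/124820 + 87513*I*√33153/5367260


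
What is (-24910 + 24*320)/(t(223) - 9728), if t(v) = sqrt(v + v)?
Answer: 83806720/47316769 + 8615*sqrt(446)/47316769 ≈ 1.7750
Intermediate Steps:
t(v) = sqrt(2)*sqrt(v) (t(v) = sqrt(2*v) = sqrt(2)*sqrt(v))
(-24910 + 24*320)/(t(223) - 9728) = (-24910 + 24*320)/(sqrt(2)*sqrt(223) - 9728) = (-24910 + 7680)/(sqrt(446) - 9728) = -17230/(-9728 + sqrt(446))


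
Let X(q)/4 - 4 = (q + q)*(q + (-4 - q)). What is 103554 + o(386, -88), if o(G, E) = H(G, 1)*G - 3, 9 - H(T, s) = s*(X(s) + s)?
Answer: 112815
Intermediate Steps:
X(q) = 16 - 32*q (X(q) = 16 + 4*((q + q)*(q + (-4 - q))) = 16 + 4*((2*q)*(-4)) = 16 + 4*(-8*q) = 16 - 32*q)
H(T, s) = 9 - s*(16 - 31*s) (H(T, s) = 9 - s*((16 - 32*s) + s) = 9 - s*(16 - 31*s))
o(G, E) = -3 + 24*G (o(G, E) = (9 - 16*1 + 31*1²)*G - 3 = (9 - 16 + 31*1)*G - 3 = (9 - 16 + 31)*G - 3 = 24*G - 3 = -3 + 24*G)
103554 + o(386, -88) = 103554 + (-3 + 24*386) = 103554 + (-3 + 9264) = 103554 + 9261 = 112815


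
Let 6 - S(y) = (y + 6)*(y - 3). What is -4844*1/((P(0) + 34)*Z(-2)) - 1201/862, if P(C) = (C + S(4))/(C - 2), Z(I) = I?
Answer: 255566/3879 ≈ 65.885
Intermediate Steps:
S(y) = 6 - (-3 + y)*(6 + y) (S(y) = 6 - (y + 6)*(y - 3) = 6 - (6 + y)*(-3 + y) = 6 - (-3 + y)*(6 + y))
P(C) = (-4 + C)/(-2 + C) (P(C) = (C + (24 - 1*4**2 - 3*4))/(C - 2) = (C + (24 - 1*16 - 12))/(-2 + C) = (C + (24 - 16 - 12))/(-2 + C) = (C - 4)/(-2 + C) = (-4 + C)/(-2 + C))
-4844*1/((P(0) + 34)*Z(-2)) - 1201/862 = -4844*(-1/(2*((-4 + 0)/(-2 + 0) + 34))) - 1201/862 = -4844*(-1/(2*(-4/(-2) + 34))) - 1201*1/862 = -4844*(-1/(2*(-1/2*(-4) + 34))) - 1201/862 = -4844*(-1/(2*(2 + 34))) - 1201/862 = -4844/((-2*36)) - 1201/862 = -4844/(-72) - 1201/862 = -4844*(-1/72) - 1201/862 = 1211/18 - 1201/862 = 255566/3879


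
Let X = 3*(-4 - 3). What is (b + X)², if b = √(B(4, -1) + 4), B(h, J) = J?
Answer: (21 - √3)² ≈ 371.25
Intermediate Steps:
b = √3 (b = √(-1 + 4) = √3 ≈ 1.7320)
X = -21 (X = 3*(-7) = -21)
(b + X)² = (√3 - 21)² = (-21 + √3)²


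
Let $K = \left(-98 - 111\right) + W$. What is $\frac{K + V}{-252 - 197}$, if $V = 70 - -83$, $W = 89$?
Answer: $- \frac{33}{449} \approx -0.073497$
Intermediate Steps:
$V = 153$ ($V = 70 + 83 = 153$)
$K = -120$ ($K = \left(-98 - 111\right) + 89 = -209 + 89 = -120$)
$\frac{K + V}{-252 - 197} = \frac{-120 + 153}{-252 - 197} = \frac{33}{-449} = 33 \left(- \frac{1}{449}\right) = - \frac{33}{449}$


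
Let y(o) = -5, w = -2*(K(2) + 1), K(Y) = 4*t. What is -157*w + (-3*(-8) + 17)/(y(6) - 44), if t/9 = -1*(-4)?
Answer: 2230929/49 ≈ 45529.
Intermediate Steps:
t = 36 (t = 9*(-1*(-4)) = 9*4 = 36)
K(Y) = 144 (K(Y) = 4*36 = 144)
w = -290 (w = -2*(144 + 1) = -2*145 = -290)
-157*w + (-3*(-8) + 17)/(y(6) - 44) = -157*(-290) + (-3*(-8) + 17)/(-5 - 44) = 45530 + (24 + 17)/(-49) = 45530 + 41*(-1/49) = 45530 - 41/49 = 2230929/49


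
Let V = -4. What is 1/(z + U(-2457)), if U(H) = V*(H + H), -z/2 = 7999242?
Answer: -1/15978828 ≈ -6.2583e-8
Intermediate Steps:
z = -15998484 (z = -2*7999242 = -15998484)
U(H) = -8*H (U(H) = -4*(H + H) = -8*H)
1/(z + U(-2457)) = 1/(-15998484 - 8*(-2457)) = 1/(-15998484 + 19656) = 1/(-15978828) = -1/15978828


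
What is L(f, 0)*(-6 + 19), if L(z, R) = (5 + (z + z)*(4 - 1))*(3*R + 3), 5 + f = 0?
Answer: -975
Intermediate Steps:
f = -5 (f = -5 + 0 = -5)
L(z, R) = (3 + 3*R)*(5 + 6*z) (L(z, R) = (5 + (2*z)*3)*(3 + 3*R) = (5 + 6*z)*(3 + 3*R) = (3 + 3*R)*(5 + 6*z))
L(f, 0)*(-6 + 19) = (15 + 15*0 + 18*(-5) + 18*0*(-5))*(-6 + 19) = (15 + 0 - 90 + 0)*13 = -75*13 = -975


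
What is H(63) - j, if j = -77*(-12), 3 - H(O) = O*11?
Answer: -1614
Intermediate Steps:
H(O) = 3 - 11*O (H(O) = 3 - O*11 = 3 - 11*O)
j = 924
H(63) - j = (3 - 11*63) - 1*924 = (3 - 693) - 924 = -690 - 924 = -1614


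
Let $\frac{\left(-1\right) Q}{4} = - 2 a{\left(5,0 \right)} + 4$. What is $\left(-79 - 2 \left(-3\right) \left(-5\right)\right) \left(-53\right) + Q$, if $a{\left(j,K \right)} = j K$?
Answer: $5761$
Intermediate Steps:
$a{\left(j,K \right)} = K j$
$Q = -16$ ($Q = - 4 \left(- 2 \cdot 0 \cdot 5 + 4\right) = - 4 \left(\left(-2\right) 0 + 4\right) = - 4 \left(0 + 4\right) = \left(-4\right) 4 = -16$)
$\left(-79 - 2 \left(-3\right) \left(-5\right)\right) \left(-53\right) + Q = \left(-79 - 2 \left(-3\right) \left(-5\right)\right) \left(-53\right) - 16 = \left(-79 - \left(-6\right) \left(-5\right)\right) \left(-53\right) - 16 = \left(-79 - 30\right) \left(-53\right) - 16 = \left(-109\right) \left(-53\right) - 16 = 5777 - 16 = 5761$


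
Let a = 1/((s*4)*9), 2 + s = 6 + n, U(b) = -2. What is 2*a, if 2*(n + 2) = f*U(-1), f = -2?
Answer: 1/72 ≈ 0.013889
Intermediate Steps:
n = 0 (n = -2 + (-2*(-2))/2 = -2 + (½)*4 = -2 + 2 = 0)
s = 4 (s = -2 + (6 + 0) = -2 + 6 = 4)
a = 1/144 (a = 1/((4*4)*9) = 1/(16*9) = 1/144 ≈ 0.0069444)
2*a = 2*(1/144) = 1/72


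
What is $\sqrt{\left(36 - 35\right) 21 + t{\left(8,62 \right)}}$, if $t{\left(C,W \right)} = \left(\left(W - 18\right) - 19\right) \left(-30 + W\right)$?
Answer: $\sqrt{821} \approx 28.653$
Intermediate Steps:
$t{\left(C,W \right)} = \left(-37 + W\right) \left(-30 + W\right)$ ($t{\left(C,W \right)} = \left(\left(-18 + W\right) - 19\right) \left(-30 + W\right) = \left(-37 + W\right) \left(-30 + W\right)$)
$\sqrt{\left(36 - 35\right) 21 + t{\left(8,62 \right)}} = \sqrt{\left(36 - 35\right) 21 + \left(1110 + 62^{2} - 4154\right)} = \sqrt{1 \cdot 21 + \left(1110 + 3844 - 4154\right)} = \sqrt{21 + 800} = \sqrt{821}$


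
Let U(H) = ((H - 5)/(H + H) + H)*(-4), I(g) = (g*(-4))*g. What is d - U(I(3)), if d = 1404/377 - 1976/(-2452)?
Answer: -43899587/319986 ≈ -137.19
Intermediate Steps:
I(g) = -4*g² (I(g) = (-4*g)*g = -4*g²)
d = 80530/17777 (d = 1404*(1/377) - 1976*(-1/2452) = 108/29 + 494/613 = 80530/17777 ≈ 4.5300)
U(H) = -4*H - 2*(-5 + H)/H (U(H) = ((-5 + H)/((2*H)) + H)*(-4) = ((-5 + H)*(1/(2*H)) + H)*(-4) = ((-5 + H)/(2*H) + H)*(-4) = (H + (-5 + H)/(2*H))*(-4) = -4*H - 2*(-5 + H)/H)
d - U(I(3)) = 80530/17777 - (-2 - (-16)*3² + 10/((-4*3²))) = 80530/17777 - (-2 - (-16)*9 + 10/((-4*9))) = 80530/17777 - (-2 - 4*(-36) + 10/(-36)) = 80530/17777 - (-2 + 144 + 10*(-1/36)) = 80530/17777 - (-2 + 144 - 5/18) = 80530/17777 - 1*2551/18 = 80530/17777 - 2551/18 = -43899587/319986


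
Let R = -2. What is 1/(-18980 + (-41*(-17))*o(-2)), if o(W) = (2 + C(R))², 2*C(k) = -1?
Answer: -4/69647 ≈ -5.7432e-5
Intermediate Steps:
C(k) = -½ (C(k) = (½)*(-1) = -½)
o(W) = 9/4 (o(W) = (2 - ½)² = (3/2)² = 9/4)
1/(-18980 + (-41*(-17))*o(-2)) = 1/(-18980 - 41*(-17)*(9/4)) = 1/(-18980 + 697*(9/4)) = 1/(-18980 + 6273/4) = 1/(-69647/4) = -4/69647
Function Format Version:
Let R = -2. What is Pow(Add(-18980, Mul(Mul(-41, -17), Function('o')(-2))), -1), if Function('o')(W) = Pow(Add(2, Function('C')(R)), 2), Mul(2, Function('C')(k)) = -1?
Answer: Rational(-4, 69647) ≈ -5.7432e-5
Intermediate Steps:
Function('C')(k) = Rational(-1, 2) (Function('C')(k) = Mul(Rational(1, 2), -1) = Rational(-1, 2))
Function('o')(W) = Rational(9, 4) (Function('o')(W) = Pow(Add(2, Rational(-1, 2)), 2) = Pow(Rational(3, 2), 2) = Rational(9, 4))
Pow(Add(-18980, Mul(Mul(-41, -17), Function('o')(-2))), -1) = Pow(Add(-18980, Mul(Mul(-41, -17), Rational(9, 4))), -1) = Pow(Add(-18980, Mul(697, Rational(9, 4))), -1) = Pow(Add(-18980, Rational(6273, 4)), -1) = Pow(Rational(-69647, 4), -1) = Rational(-4, 69647)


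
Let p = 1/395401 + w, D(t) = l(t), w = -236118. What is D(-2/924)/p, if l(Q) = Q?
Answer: 395401/43132917512454 ≈ 9.1670e-9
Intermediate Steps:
D(t) = t
p = -93361293317/395401 (p = 1/395401 - 236118 = -93361293317/395401 ≈ -2.3612e+5)
D(-2/924)/p = (-2/924)/(-93361293317/395401) = -2*1/924*(-395401/93361293317) = -1/462*(-395401/93361293317) = 395401/43132917512454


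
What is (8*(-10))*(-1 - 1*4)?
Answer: 400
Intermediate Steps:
(8*(-10))*(-1 - 1*4) = -80*(-1 - 4) = -80*(-5) = 400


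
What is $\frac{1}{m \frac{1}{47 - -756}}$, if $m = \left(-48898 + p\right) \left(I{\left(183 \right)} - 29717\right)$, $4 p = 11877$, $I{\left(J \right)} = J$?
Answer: $\frac{1606}{2712919405} \approx 5.9198 \cdot 10^{-7}$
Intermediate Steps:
$p = \frac{11877}{4}$ ($p = \frac{1}{4} \cdot 11877 = \frac{11877}{4} \approx 2969.3$)
$m = \frac{2712919405}{2}$ ($m = \left(-48898 + \frac{11877}{4}\right) \left(183 - 29717\right) = \left(- \frac{183715}{4}\right) \left(-29534\right) = \frac{2712919405}{2} \approx 1.3565 \cdot 10^{9}$)
$\frac{1}{m \frac{1}{47 - -756}} = \frac{1}{\frac{2712919405}{2} \frac{1}{47 - -756}} = \frac{1}{\frac{2712919405}{2} \frac{1}{47 + 756}} = \frac{1}{\frac{2712919405}{2} \cdot \frac{1}{803}} = \frac{1}{\frac{2712919405}{1606}} = \frac{1606}{2712919405}$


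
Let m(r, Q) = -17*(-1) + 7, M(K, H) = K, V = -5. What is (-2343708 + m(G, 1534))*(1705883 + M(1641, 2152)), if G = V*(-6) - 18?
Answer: -4001896678416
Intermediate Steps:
G = 12 (G = -5*(-6) - 18 = 30 - 18 = 12)
m(r, Q) = 24 (m(r, Q) = 17 + 7 = 24)
(-2343708 + m(G, 1534))*(1705883 + M(1641, 2152)) = (-2343708 + 24)*(1705883 + 1641) = -2343684*1707524 = -4001896678416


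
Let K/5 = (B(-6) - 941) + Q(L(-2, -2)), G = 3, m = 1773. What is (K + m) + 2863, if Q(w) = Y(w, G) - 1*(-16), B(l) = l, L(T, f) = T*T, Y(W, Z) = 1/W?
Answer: -71/4 ≈ -17.750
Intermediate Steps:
L(T, f) = T**2
Q(w) = 16 + 1/w (Q(w) = 1/w - 1*(-16) = 1/w + 16 = 16 + 1/w)
K = -18615/4 (K = 5*((-6 - 941) + (16 + 1/((-2)**2))) = 5*(-947 + (16 + 1/4)) = 5*(-947 + 65/4) = 5*(-3723/4) = -18615/4 ≈ -4653.8)
(K + m) + 2863 = (-18615/4 + 1773) + 2863 = -11523/4 + 2863 = -71/4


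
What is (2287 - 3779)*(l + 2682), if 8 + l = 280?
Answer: -4407368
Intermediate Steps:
l = 272 (l = -8 + 280 = 272)
(2287 - 3779)*(l + 2682) = (2287 - 3779)*(272 + 2682) = -1492*2954 = -4407368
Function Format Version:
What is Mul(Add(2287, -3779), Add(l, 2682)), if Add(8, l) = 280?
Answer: -4407368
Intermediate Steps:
l = 272 (l = Add(-8, 280) = 272)
Mul(Add(2287, -3779), Add(l, 2682)) = Mul(Add(2287, -3779), Add(272, 2682)) = Mul(-1492, 2954) = -4407368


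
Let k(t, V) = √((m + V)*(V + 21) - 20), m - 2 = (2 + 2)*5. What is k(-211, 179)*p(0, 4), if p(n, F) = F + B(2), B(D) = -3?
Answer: 14*√205 ≈ 200.45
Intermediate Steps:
p(n, F) = -3 + F (p(n, F) = F - 3 = -3 + F)
m = 22 (m = 2 + (2 + 2)*5 = 2 + 4*5 = 2 + 20 = 22)
k(t, V) = √(-20 + (21 + V)*(22 + V)) (k(t, V) = √((22 + V)*(V + 21) - 20) = √((22 + V)*(21 + V) - 20) = √((21 + V)*(22 + V) - 20) = √(-20 + (21 + V)*(22 + V)))
k(-211, 179)*p(0, 4) = √(442 + 179² + 43*179)*(-3 + 4) = √(442 + 32041 + 7697)*1 = √40180*1 = (14*√205)*1 = 14*√205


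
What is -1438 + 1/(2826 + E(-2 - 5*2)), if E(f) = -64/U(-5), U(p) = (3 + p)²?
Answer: -4040779/2810 ≈ -1438.0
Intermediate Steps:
E(f) = -16 (E(f) = -64/(3 - 5)² = -64/((-2)²) = -64/4 = -64*¼ = -16)
-1438 + 1/(2826 + E(-2 - 5*2)) = -1438 + 1/(2826 - 16) = -1438 + 1/2810 = -4040779/2810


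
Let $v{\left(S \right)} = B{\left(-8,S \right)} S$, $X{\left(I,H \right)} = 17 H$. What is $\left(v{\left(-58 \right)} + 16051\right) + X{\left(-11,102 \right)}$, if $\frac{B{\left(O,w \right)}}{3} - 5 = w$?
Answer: $27007$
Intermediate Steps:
$B{\left(O,w \right)} = 15 + 3 w$
$v{\left(S \right)} = S \left(15 + 3 S\right)$ ($v{\left(S \right)} = \left(15 + 3 S\right) S = S \left(15 + 3 S\right)$)
$\left(v{\left(-58 \right)} + 16051\right) + X{\left(-11,102 \right)} = \left(3 \left(-58\right) \left(5 - 58\right) + 16051\right) + 17 \cdot 102 = \left(3 \left(-58\right) \left(-53\right) + 16051\right) + 1734 = \left(9222 + 16051\right) + 1734 = 25273 + 1734 = 27007$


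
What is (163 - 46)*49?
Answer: 5733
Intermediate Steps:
(163 - 46)*49 = 117*49 = 5733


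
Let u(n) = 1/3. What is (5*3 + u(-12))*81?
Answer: 1242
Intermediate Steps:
u(n) = ⅓
(5*3 + u(-12))*81 = (5*3 + ⅓)*81 = (15 + ⅓)*81 = (46/3)*81 = 1242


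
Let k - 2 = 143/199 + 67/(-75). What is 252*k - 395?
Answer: 323203/4975 ≈ 64.965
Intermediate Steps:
k = 27242/14925 (k = 2 + (143/199 + 67/(-75)) = 2 + (143*(1/199) + 67*(-1/75)) = 2 + (143/199 - 67/75) = 2 - 2608/14925 = 27242/14925 ≈ 1.8253)
252*k - 395 = 252*(27242/14925) - 395 = 2288328/4975 - 395 = 323203/4975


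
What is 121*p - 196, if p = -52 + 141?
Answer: 10573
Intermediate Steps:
p = 89
121*p - 196 = 121*89 - 196 = 10769 - 196 = 10573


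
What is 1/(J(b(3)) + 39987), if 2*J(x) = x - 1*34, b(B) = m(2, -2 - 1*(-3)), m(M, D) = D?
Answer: 2/79941 ≈ 2.5018e-5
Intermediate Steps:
b(B) = 1 (b(B) = -2 - 1*(-3) = -2 + 3 = 1)
J(x) = -17 + x/2 (J(x) = (x - 1*34)/2 = (x - 34)/2 = (-34 + x)/2 = -17 + x/2)
1/(J(b(3)) + 39987) = 1/((-17 + (1/2)*1) + 39987) = 1/((-17 + 1/2) + 39987) = 1/(-33/2 + 39987) = 1/(79941/2) = 2/79941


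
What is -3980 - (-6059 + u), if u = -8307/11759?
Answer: 24455268/11759 ≈ 2079.7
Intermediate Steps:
u = -8307/11759 (u = -8307*1/11759 = -8307/11759 ≈ -0.70644)
-3980 - (-6059 + u) = -3980 - (-6059 - 8307/11759) = -3980 - 1*(-71256088/11759) = -3980 + 71256088/11759 = 24455268/11759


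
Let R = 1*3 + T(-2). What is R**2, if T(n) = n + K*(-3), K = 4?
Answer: 121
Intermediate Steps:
T(n) = -12 + n (T(n) = n + 4*(-3) = n - 12 = -12 + n)
R = -11 (R = 1*3 + (-12 - 2) = 3 - 14 = -11)
R**2 = (-11)**2 = 121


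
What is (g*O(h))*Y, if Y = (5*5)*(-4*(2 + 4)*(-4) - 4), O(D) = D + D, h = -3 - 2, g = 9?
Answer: -207000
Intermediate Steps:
h = -5
O(D) = 2*D
Y = 2300 (Y = 25*(-4*6*(-4) - 4) = 25*(-24*(-4) - 4) = 25*(96 - 4) = 25*92 = 2300)
(g*O(h))*Y = (9*(2*(-5)))*2300 = (9*(-10))*2300 = -90*2300 = -207000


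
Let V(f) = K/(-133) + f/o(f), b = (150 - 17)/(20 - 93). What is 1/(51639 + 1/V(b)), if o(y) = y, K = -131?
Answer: 264/13632829 ≈ 1.9365e-5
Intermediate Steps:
b = -133/73 (b = 133/(-73) = 133*(-1/73) = -133/73 ≈ -1.8219)
V(f) = 264/133 (V(f) = -131/(-133) + f/f = -131*(-1/133) + 1 = 131/133 + 1 = 264/133)
1/(51639 + 1/V(b)) = 1/(51639 + 1/(264/133)) = 1/(51639 + 133/264) = 1/(13632829/264) = 264/13632829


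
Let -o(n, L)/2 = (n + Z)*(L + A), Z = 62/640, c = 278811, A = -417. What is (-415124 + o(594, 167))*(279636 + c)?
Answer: -1055023098423/16 ≈ -6.5939e+10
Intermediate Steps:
Z = 31/320 (Z = 62*(1/640) = 31/320 ≈ 0.096875)
o(n, L) = -2*(-417 + L)*(31/320 + n) (o(n, L) = -2*(n + 31/320)*(L - 417) = -2*(31/320 + n)*(-417 + L) = -2*(-417 + L)*(31/320 + n))
(-415124 + o(594, 167))*(279636 + c) = (-415124 + (12927/160 + 834*594 - 31/160*167 - 2*167*594))*(279636 + 278811) = (-415124 + (12927/160 + 495396 - 5177/160 - 198396))*558447 = (-415124 + 4752775/16)*558447 = -1889209/16*558447 = -1055023098423/16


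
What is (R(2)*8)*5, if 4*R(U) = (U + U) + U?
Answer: 60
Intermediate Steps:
R(U) = 3*U/4 (R(U) = ((U + U) + U)/4 = (2*U + U)/4 = (3*U)/4 = 3*U/4)
(R(2)*8)*5 = (((¾)*2)*8)*5 = ((3/2)*8)*5 = 12*5 = 60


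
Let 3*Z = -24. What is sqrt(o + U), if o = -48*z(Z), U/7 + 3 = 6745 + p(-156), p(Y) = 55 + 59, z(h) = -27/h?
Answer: sqrt(47830) ≈ 218.70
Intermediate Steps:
Z = -8 (Z = (1/3)*(-24) = -8)
p(Y) = 114
U = 47992 (U = -21 + 7*(6745 + 114) = -21 + 7*6859 = -21 + 48013 = 47992)
o = -162 (o = -(-1296)/(-8) = -(-1296)*(-1)/8 = -48*27/8 = -162)
sqrt(o + U) = sqrt(-162 + 47992) = sqrt(47830)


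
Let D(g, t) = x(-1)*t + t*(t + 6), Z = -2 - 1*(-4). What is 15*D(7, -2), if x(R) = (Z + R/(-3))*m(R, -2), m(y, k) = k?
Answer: 20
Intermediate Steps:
Z = 2 (Z = -2 + 4 = 2)
x(R) = -4 + 2*R/3 (x(R) = (2 + R/(-3))*(-2) = (2 + R*(-⅓))*(-2) = (2 - R/3)*(-2) = -4 + 2*R/3)
D(g, t) = -14*t/3 + t*(6 + t) (D(g, t) = (-4 + (⅔)*(-1))*t + t*(t + 6) = (-4 - ⅔)*t + t*(6 + t) = -14*t/3 + t*(6 + t))
15*D(7, -2) = 15*((⅓)*(-2)*(4 + 3*(-2))) = 15*((⅓)*(-2)*(4 - 6)) = 15*((⅓)*(-2)*(-2)) = 15*(4/3) = 20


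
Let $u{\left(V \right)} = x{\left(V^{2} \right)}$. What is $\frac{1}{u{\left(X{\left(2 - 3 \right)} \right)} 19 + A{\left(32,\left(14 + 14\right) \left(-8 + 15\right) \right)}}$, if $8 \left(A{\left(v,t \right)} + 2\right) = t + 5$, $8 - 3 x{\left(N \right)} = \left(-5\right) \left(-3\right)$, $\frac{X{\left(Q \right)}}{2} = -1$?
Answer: $- \frac{24}{509} \approx -0.047151$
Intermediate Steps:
$X{\left(Q \right)} = -2$ ($X{\left(Q \right)} = 2 \left(-1\right) = -2$)
$x{\left(N \right)} = - \frac{7}{3}$ ($x{\left(N \right)} = \frac{8}{3} - \frac{\left(-5\right) \left(-3\right)}{3} = \frac{8}{3} - 5 = - \frac{7}{3}$)
$A{\left(v,t \right)} = - \frac{11}{8} + \frac{t}{8}$ ($A{\left(v,t \right)} = -2 + \frac{t + 5}{8} = -2 + \frac{5 + t}{8} = -2 + \left(\frac{5}{8} + \frac{t}{8}\right) = - \frac{11}{8} + \frac{t}{8}$)
$u{\left(V \right)} = - \frac{7}{3}$
$\frac{1}{u{\left(X{\left(2 - 3 \right)} \right)} 19 + A{\left(32,\left(14 + 14\right) \left(-8 + 15\right) \right)}} = \frac{1}{\left(- \frac{7}{3}\right) 19 - \left(\frac{11}{8} - \frac{\left(14 + 14\right) \left(-8 + 15\right)}{8}\right)} = \frac{1}{- \frac{133}{3} - \left(\frac{11}{8} - \frac{28 \cdot 7}{8}\right)} = \frac{1}{- \frac{133}{3} + \left(- \frac{11}{8} + \frac{1}{8} \cdot 196\right)} = \frac{1}{- \frac{133}{3} + \left(- \frac{11}{8} + \frac{49}{2}\right)} = \frac{1}{- \frac{133}{3} + \frac{185}{8}} = \frac{1}{- \frac{509}{24}} = - \frac{24}{509}$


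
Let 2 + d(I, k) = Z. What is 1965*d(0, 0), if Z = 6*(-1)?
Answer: -15720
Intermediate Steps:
Z = -6
d(I, k) = -8 (d(I, k) = -2 - 6 = -8)
1965*d(0, 0) = 1965*(-8) = -15720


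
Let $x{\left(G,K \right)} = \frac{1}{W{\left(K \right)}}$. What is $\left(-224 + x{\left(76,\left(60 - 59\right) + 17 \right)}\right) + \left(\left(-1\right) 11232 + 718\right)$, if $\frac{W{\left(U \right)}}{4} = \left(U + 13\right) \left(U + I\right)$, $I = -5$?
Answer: $- \frac{17309655}{1612} \approx -10738.0$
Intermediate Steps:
$W{\left(U \right)} = 4 \left(-5 + U\right) \left(13 + U\right)$ ($W{\left(U \right)} = 4 \left(U + 13\right) \left(U - 5\right) = 4 \left(13 + U\right) \left(-5 + U\right) = 4 \left(-5 + U\right) \left(13 + U\right)$)
$x{\left(G,K \right)} = \frac{1}{-260 + 4 K^{2} + 32 K}$
$\left(-224 + x{\left(76,\left(60 - 59\right) + 17 \right)}\right) + \left(\left(-1\right) 11232 + 718\right) = \left(-224 + \frac{1}{4 \left(-65 + \left(\left(60 - 59\right) + 17\right)^{2} + 8 \left(\left(60 - 59\right) + 17\right)\right)}\right) + \left(\left(-1\right) 11232 + 718\right) = \left(-224 + \frac{1}{4 \left(-65 + \left(1 + 17\right)^{2} + 8 \left(1 + 17\right)\right)}\right) + \left(-11232 + 718\right) = \left(-224 + \frac{1}{4 \left(-65 + 18^{2} + 8 \cdot 18\right)}\right) - 10514 = \left(-224 + \frac{1}{4 \left(-65 + 324 + 144\right)}\right) - 10514 = \left(-224 + \frac{1}{4 \cdot 403}\right) - 10514 = \left(-224 + \frac{1}{4} \cdot \frac{1}{403}\right) - 10514 = \left(-224 + \frac{1}{1612}\right) - 10514 = - \frac{361087}{1612} - 10514 = - \frac{17309655}{1612}$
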